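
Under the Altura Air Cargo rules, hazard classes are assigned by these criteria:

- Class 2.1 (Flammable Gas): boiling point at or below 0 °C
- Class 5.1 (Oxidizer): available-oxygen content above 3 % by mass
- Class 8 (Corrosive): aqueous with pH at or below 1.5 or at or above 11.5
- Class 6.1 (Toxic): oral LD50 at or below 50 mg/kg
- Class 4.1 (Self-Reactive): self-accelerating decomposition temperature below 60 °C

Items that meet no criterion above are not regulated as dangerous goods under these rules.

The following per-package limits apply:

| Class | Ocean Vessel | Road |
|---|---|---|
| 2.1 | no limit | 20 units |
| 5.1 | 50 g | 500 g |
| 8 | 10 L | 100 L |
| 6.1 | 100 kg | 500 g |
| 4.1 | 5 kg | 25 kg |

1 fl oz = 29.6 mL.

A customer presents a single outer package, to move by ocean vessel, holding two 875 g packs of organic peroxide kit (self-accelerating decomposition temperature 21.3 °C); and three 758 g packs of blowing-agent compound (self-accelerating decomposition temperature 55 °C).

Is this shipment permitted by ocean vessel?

With self-accelerating decomposition temperature 21.3 °C (< 60 °C), the organic peroxide kit falls in Class 4.1.
With self-accelerating decomposition temperature 55 °C (< 60 °C), the blowing-agent compound falls in Class 4.1.
Class 4.1 net quantity: (two 875 g packs = 1.75 kg) + (three 758 g packs = 2.274 kg) = 4.024 kg.
4.024 kg ≤ 5 kg (ocean vessel limit, Class 4.1) — within limit.

Yes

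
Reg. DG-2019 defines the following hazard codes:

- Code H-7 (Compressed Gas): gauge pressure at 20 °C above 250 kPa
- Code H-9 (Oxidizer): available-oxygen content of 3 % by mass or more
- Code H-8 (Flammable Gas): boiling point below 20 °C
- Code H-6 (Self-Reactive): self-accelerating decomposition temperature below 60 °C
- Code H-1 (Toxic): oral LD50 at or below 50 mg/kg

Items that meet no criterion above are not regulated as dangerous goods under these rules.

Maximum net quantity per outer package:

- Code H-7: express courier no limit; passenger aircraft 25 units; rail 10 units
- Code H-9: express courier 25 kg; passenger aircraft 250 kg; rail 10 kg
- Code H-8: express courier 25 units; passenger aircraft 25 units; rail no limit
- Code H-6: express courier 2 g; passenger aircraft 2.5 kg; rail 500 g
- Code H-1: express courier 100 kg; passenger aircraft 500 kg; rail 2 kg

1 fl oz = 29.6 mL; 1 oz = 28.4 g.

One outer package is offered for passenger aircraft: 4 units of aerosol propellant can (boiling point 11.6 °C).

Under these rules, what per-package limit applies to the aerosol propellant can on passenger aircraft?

Boiling point 11.6 °C meets the Code H-8 criterion (Flammable Gas), so the aerosol propellant can is Code H-8.
The passenger aircraft limit for Code H-8 is 25 units.

25 units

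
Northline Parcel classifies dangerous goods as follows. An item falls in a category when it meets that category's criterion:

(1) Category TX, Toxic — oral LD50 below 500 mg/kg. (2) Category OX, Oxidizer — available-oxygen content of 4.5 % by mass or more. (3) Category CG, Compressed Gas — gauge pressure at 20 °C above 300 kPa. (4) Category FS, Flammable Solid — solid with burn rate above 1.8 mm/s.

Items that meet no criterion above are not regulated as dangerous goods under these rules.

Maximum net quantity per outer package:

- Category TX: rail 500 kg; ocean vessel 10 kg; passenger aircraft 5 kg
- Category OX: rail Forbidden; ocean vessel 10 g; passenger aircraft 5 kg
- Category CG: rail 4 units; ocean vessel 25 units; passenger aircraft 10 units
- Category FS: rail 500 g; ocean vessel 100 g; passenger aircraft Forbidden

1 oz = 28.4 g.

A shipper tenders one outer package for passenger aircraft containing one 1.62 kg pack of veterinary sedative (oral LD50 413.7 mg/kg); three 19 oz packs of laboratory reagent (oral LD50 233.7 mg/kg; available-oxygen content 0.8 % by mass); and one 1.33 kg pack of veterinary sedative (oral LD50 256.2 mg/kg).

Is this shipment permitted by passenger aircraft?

Veterinary sedative: oral LD50 413.7 mg/kg < 500 mg/kg → Category TX (Toxic).
Laboratory reagent: oral LD50 233.7 mg/kg < 500 mg/kg → Category TX (Toxic).
The veterinary sedative has oral LD50 256.2 mg/kg, which is < 500 mg/kg, so it is Category TX (Toxic).
Total Category TX: 1.62 kg + (three 19 oz packs = 1618.8 g) + 1.33 kg = 4568.8 g.
4568.8 g is within the passenger aircraft limit of 5 kg for Category TX.

Yes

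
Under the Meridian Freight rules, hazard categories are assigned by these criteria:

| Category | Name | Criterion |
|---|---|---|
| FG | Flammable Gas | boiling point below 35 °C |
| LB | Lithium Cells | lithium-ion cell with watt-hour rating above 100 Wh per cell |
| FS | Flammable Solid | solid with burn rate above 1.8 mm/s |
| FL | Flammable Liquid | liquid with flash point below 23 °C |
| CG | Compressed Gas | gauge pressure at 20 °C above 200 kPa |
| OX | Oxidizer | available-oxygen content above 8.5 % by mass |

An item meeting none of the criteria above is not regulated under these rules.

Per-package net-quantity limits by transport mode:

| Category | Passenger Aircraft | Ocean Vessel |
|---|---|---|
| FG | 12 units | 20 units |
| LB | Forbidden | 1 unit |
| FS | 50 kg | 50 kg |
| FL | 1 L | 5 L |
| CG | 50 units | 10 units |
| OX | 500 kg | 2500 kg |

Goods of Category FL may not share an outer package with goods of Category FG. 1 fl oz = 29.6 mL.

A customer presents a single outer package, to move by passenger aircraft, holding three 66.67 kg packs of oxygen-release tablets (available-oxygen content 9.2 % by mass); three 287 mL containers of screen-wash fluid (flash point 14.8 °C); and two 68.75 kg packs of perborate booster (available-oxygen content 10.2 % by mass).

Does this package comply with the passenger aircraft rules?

Yes

Oxygen-release tablets: available-oxygen content 9.2 % by mass > 8.5 % by mass → Category OX (Oxidizer).
The screen-wash fluid has flash point 14.8 °C, which is < 23 °C, so it is Category FL (Flammable Liquid).
The perborate booster has available-oxygen content 10.2 % by mass, which is > 8.5 % by mass, so it is Category OX (Oxidizer).
Category OX net quantity: (three 66.67 kg packs = 200.01 kg) + (two 68.75 kg packs = 137.5 kg) = 337.51 kg.
That is within the Category OX passenger aircraft limit of 500 kg.
Category FL quantity: three 287 mL containers = 861 mL.
That is within the Category FL passenger aircraft limit of 1 L.
The segregation rule (Category FL with Category FG) does not apply to Category OX with Category FL.
Every hazard category is within its passenger aircraft limit and no segregation rule is violated.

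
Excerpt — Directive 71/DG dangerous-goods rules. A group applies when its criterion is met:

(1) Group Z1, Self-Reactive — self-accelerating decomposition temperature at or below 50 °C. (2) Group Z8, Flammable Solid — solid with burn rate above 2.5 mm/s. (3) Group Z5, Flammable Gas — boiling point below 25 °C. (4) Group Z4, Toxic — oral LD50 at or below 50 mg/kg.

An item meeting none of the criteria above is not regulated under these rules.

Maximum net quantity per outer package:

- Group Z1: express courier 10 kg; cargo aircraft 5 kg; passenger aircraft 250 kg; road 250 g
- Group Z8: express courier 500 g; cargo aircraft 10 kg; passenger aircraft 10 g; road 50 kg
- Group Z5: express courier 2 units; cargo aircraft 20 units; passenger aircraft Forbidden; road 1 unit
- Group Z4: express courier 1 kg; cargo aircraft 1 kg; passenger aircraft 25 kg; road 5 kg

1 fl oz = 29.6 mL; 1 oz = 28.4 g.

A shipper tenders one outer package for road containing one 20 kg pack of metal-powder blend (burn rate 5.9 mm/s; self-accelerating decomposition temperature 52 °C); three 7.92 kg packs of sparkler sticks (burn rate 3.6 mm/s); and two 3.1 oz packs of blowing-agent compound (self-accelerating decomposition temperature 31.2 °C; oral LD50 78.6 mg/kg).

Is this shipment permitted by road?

Yes

With burn rate 5.9 mm/s (> 2.5 mm/s), the metal-powder blend falls in Group Z8.
Sparkler sticks: burn rate 3.6 mm/s > 2.5 mm/s → Group Z8 (Flammable Solid).
Self-accelerating decomposition temperature 31.2 °C meets the Group Z1 criterion (Self-Reactive), so the blowing-agent compound is Group Z1.
Group Z1 quantity: two 3.1 oz packs = 176.08 g.
That is within the Group Z1 road limit of 250 g.
Group Z8 net quantity: 20 kg + (three 7.92 kg packs = 23.76 kg) = 43.76 kg.
43.76 kg is within the road limit of 50 kg for Group Z8.
Every hazard group is within its road limit and no segregation rule is violated.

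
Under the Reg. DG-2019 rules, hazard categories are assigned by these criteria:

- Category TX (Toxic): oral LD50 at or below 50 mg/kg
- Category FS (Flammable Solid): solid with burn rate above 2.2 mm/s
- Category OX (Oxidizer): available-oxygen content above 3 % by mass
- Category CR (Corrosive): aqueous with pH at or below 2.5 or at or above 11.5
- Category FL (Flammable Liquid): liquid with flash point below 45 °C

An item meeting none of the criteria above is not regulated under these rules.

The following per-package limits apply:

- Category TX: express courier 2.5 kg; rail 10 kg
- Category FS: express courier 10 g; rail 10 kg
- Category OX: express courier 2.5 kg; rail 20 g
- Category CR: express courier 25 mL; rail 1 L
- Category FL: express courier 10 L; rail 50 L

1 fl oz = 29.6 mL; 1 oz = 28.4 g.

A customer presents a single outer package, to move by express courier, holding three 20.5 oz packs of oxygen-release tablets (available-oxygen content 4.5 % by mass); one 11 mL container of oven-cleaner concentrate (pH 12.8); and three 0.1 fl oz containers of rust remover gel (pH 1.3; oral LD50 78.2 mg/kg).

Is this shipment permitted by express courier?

Oxygen-release tablets: available-oxygen content 4.5 % by mass > 3 % by mass → Category OX (Oxidizer).
Oven-cleaner concentrate: pH 12.8 ≥ 11.5 → Category CR (Corrosive).
Rust remover gel: pH 1.3 ≤ 2.5 → Category CR (Corrosive).
Total Category CR: 11 mL + (three 0.1 fl oz containers = 8.88 mL) = 19.88 mL.
19.88 mL is within the express courier limit of 25 mL for Category CR.
Category OX quantity: three 20.5 oz packs = 1746.6 g.
1746.6 g is within the express courier limit of 2.5 kg for Category OX.
Every hazard category is within its express courier limit and no segregation rule is violated.

Yes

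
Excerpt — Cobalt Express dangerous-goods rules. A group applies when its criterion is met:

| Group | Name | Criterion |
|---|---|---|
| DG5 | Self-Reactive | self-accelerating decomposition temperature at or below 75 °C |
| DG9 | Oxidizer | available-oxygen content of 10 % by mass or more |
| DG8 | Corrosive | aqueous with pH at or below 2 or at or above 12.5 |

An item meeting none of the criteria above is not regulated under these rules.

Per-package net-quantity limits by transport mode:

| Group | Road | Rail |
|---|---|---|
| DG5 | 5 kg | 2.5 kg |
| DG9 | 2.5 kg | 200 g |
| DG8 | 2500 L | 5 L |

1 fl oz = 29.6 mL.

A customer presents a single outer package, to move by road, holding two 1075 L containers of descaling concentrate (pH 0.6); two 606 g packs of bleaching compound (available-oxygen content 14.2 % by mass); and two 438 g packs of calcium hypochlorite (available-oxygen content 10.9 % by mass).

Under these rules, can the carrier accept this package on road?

Descaling concentrate: pH 0.6 ≤ 2 → Group DG8 (Corrosive).
Available-oxygen content 14.2 % by mass meets the Group DG9 criterion (Oxidizer), so the bleaching compound is Group DG9.
With available-oxygen content 10.9 % by mass (≥ 10 % by mass), the calcium hypochlorite falls in Group DG9.
Total Group DG9: (two 606 g packs = 1.212 kg) + (two 438 g packs = 876 g) = 2.088 kg.
2.088 kg ≤ 2.5 kg (road limit, Group DG9) — within limit.
Group DG8 quantity: two 1075 L containers = 2150 L.
That is within the Group DG8 road limit of 2500 L.
Every hazard group is within its road limit and no segregation rule is violated.

Yes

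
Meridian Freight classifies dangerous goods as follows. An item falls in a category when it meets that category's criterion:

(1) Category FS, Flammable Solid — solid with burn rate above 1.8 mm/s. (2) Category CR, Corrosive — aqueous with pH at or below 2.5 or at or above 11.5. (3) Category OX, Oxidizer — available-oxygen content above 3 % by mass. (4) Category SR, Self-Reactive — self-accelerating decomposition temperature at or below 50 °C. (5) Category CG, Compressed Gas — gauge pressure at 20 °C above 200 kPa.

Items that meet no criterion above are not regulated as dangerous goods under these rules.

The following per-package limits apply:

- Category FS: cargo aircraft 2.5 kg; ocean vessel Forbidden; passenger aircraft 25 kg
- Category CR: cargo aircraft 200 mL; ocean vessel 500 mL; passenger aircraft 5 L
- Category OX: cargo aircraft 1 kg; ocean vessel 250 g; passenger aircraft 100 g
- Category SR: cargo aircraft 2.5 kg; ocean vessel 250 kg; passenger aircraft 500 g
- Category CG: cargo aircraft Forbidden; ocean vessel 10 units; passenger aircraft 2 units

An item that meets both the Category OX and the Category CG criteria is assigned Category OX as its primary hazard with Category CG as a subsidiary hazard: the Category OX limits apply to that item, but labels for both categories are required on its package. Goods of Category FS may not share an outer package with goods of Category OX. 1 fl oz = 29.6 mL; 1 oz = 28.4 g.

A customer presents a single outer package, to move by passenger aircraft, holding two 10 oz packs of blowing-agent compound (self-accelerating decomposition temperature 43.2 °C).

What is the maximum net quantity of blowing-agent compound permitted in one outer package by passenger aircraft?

Self-accelerating decomposition temperature 43.2 °C meets the Category SR criterion (Self-Reactive), so the blowing-agent compound is Category SR.
The passenger aircraft limit for Category SR is 500 g.

500 g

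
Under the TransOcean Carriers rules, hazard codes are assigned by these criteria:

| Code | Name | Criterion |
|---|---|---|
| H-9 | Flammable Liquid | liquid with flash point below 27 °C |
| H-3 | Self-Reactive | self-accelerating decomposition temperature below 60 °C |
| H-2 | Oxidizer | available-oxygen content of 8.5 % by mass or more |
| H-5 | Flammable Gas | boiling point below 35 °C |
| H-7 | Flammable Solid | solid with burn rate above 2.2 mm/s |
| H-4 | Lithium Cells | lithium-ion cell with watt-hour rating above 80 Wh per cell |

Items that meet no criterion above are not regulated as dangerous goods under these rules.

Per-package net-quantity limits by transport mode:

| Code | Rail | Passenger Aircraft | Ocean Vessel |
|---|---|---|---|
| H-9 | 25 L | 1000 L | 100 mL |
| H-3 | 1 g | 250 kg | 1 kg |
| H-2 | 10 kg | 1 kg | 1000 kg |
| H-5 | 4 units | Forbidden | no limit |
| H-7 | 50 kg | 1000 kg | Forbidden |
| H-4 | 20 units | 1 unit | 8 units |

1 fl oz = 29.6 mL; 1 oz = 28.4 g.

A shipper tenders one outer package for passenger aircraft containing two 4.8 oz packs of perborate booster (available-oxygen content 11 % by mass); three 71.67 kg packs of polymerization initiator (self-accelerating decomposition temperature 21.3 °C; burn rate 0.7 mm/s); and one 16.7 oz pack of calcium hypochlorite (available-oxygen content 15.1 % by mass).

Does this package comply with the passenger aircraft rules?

Yes

The perborate booster has available-oxygen content 11 % by mass, which is ≥ 8.5 % by mass, so it is Code H-2 (Oxidizer).
The polymerization initiator has self-accelerating decomposition temperature 21.3 °C, which is < 60 °C, so it is Code H-3 (Self-Reactive).
The calcium hypochlorite has available-oxygen content 15.1 % by mass, which is ≥ 8.5 % by mass, so it is Code H-2 (Oxidizer).
Total Code H-2: (two 4.8 oz packs = 272.64 g) + (one 16.7 oz pack = 474.28 g) = 746.92 g.
That is within the Code H-2 passenger aircraft limit of 1 kg.
Code H-3 quantity: three 71.67 kg packs = 215.01 kg.
215.01 kg ≤ 250 kg (passenger aircraft limit, Code H-3) — within limit.
Every hazard code is within its passenger aircraft limit and no segregation rule is violated.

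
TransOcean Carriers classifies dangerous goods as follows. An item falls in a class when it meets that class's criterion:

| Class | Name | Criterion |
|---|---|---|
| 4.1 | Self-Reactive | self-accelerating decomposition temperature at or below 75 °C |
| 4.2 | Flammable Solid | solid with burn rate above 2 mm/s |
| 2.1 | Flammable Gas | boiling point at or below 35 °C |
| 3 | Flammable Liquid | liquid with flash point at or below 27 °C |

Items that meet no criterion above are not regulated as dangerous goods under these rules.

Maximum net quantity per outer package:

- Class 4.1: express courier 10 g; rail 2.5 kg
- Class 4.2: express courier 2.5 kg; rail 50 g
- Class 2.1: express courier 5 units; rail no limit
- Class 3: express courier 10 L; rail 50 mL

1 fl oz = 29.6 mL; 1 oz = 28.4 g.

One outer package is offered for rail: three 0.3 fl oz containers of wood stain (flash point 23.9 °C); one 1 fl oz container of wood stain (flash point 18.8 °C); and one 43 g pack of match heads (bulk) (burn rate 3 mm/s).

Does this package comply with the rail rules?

No

Wood stain: flash point 23.9 °C ≤ 27 °C → Class 3 (Flammable Liquid).
Flash point 18.8 °C meets the Class 3 criterion (Flammable Liquid), so the wood stain is Class 3.
With burn rate 3 mm/s (> 2 mm/s), the match heads (bulk) fall in Class 4.2.
Total Class 3: (three 0.3 fl oz containers = 26.64 mL) + (one 1 fl oz container = 29.6 mL) = 56.24 mL.
56.24 mL > 50 mL (rail limit, Class 3) — over the limit.
Class 4.2 quantity: 43 g.
43 g is within the rail limit of 50 g for Class 4.2.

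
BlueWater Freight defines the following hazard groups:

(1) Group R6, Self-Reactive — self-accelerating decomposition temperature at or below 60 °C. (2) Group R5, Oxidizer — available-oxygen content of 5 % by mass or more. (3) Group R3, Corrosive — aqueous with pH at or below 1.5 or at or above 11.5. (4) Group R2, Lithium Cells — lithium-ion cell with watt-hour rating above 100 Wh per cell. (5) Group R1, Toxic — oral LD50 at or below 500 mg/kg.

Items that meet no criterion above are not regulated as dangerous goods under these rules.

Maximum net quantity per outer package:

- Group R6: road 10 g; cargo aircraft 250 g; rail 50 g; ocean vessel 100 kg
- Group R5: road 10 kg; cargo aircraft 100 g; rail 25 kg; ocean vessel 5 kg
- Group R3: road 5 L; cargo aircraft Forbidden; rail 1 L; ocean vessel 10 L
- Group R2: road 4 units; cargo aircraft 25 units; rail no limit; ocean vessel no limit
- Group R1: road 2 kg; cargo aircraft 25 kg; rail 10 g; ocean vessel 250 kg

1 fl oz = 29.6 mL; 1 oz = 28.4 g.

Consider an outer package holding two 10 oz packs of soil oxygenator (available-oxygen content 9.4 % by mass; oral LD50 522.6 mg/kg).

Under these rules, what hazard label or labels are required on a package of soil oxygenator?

Group R5

The soil oxygenator has available-oxygen content 9.4 % by mass, which is ≥ 5 % by mass, so it is Group R5 (Oxidizer).
Only the Group R5 label is required.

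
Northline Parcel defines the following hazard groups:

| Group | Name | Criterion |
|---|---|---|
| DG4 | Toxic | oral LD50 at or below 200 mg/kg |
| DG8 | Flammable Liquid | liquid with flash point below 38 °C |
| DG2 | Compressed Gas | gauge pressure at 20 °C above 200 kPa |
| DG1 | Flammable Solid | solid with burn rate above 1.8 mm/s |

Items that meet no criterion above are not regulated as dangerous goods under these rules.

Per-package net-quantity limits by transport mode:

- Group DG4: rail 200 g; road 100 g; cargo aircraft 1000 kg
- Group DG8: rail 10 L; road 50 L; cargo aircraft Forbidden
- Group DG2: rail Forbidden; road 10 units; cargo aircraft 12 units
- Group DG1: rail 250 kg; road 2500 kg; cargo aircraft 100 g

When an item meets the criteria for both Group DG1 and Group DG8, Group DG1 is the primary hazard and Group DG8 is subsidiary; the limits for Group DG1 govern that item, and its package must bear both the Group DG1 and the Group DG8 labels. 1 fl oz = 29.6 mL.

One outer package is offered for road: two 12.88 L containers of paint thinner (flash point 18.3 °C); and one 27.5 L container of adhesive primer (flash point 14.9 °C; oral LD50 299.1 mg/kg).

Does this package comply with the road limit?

Paint thinner: flash point 18.3 °C < 38 °C → Group DG8 (Flammable Liquid).
The adhesive primer has flash point 14.9 °C, which is < 38 °C, so it is Group DG8 (Flammable Liquid).
Group DG8 net quantity: (two 12.88 L containers = 25.76 L) + 27.5 L = 53.26 L.
That exceeds the Group DG8 road limit of 50 L.

No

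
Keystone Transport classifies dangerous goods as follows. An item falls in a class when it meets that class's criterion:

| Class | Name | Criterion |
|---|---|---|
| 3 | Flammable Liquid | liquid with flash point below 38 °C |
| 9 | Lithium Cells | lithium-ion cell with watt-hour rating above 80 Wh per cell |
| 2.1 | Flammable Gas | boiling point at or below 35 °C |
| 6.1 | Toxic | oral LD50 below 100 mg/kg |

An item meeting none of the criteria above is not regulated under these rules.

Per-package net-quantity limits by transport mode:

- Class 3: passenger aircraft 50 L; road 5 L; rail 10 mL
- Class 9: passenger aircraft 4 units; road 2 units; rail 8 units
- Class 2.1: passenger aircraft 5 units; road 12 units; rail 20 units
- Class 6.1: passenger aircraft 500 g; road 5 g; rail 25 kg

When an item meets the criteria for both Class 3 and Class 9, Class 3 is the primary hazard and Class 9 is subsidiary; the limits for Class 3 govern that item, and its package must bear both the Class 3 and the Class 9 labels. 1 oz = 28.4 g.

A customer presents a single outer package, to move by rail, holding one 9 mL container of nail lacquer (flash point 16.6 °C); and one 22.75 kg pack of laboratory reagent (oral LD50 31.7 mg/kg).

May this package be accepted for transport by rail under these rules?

The nail lacquer has flash point 16.6 °C, which is < 38 °C, so it is Class 3 (Flammable Liquid).
The laboratory reagent has oral LD50 31.7 mg/kg, which is < 100 mg/kg, so it is Class 6.1 (Toxic).
Class 6.1 quantity: 22.75 kg.
That is within the Class 6.1 rail limit of 25 kg.
Class 3 quantity: 9 mL.
9 mL is within the rail limit of 10 mL for Class 3.
Every hazard class is within its rail limit and no segregation rule is violated.

Yes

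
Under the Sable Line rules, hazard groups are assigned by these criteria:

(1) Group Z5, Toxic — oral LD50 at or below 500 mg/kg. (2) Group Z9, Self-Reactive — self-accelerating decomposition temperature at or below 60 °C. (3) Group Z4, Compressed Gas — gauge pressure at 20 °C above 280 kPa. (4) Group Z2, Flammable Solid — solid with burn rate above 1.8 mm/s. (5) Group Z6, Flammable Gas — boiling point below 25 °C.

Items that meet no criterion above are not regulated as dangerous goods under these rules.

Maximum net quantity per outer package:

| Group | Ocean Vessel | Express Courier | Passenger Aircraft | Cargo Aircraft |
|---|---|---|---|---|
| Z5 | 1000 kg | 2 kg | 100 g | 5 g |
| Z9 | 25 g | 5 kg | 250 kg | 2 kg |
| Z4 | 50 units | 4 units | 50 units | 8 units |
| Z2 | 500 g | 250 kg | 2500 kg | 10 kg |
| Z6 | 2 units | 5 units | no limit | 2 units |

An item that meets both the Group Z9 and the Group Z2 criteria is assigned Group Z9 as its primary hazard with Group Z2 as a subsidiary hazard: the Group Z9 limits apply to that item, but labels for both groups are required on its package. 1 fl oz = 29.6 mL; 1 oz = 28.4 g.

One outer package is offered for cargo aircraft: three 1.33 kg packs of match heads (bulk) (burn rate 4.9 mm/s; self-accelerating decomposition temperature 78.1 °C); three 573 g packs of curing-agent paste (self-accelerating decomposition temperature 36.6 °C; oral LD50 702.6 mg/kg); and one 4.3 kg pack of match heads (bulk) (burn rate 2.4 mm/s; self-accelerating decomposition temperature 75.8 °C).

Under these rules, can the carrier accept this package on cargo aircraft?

Burn rate 4.9 mm/s meets the Group Z2 criterion (Flammable Solid), so the match heads (bulk) are Group Z2.
Self-accelerating decomposition temperature 36.6 °C meets the Group Z9 criterion (Self-Reactive), so the curing-agent paste is Group Z9.
Match heads (bulk): burn rate 2.4 mm/s > 1.8 mm/s → Group Z2 (Flammable Solid).
Total Group Z2: (three 1.33 kg packs = 3.99 kg) + 4.3 kg = 8.29 kg.
8.29 kg is within the cargo aircraft limit of 10 kg for Group Z2.
Group Z9 quantity: three 573 g packs = 1.719 kg.
1.719 kg ≤ 2 kg (cargo aircraft limit, Group Z9) — within limit.
Every hazard group is within its cargo aircraft limit and no segregation rule is violated.

Yes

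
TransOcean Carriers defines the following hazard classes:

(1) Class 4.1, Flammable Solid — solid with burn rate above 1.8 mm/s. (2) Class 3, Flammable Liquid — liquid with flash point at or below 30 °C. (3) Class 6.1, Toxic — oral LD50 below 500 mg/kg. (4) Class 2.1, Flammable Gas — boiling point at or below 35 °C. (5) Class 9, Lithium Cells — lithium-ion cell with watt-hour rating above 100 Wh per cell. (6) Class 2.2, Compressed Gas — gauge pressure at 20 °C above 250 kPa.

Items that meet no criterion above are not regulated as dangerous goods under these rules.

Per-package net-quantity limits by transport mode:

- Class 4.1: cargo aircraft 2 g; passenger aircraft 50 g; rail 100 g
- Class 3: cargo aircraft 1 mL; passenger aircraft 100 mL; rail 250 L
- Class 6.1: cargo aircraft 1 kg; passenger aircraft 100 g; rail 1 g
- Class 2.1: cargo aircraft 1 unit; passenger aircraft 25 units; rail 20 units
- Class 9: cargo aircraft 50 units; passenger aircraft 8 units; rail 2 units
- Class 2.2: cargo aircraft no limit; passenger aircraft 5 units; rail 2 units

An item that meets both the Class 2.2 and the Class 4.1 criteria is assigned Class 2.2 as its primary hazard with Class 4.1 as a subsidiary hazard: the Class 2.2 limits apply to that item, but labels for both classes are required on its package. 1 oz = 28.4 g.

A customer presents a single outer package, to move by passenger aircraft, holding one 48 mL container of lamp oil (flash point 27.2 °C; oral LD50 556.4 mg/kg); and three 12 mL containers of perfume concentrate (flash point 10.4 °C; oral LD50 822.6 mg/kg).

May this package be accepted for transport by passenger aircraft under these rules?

With flash point 27.2 °C (≤ 30 °C), the lamp oil falls in Class 3.
The perfume concentrate has flash point 10.4 °C, which is ≤ 30 °C, so it is Class 3 (Flammable Liquid).
Class 3 net quantity: 48 mL + (three 12 mL containers = 36 mL) = 84 mL.
84 mL ≤ 100 mL (passenger aircraft limit, Class 3) — within limit.

Yes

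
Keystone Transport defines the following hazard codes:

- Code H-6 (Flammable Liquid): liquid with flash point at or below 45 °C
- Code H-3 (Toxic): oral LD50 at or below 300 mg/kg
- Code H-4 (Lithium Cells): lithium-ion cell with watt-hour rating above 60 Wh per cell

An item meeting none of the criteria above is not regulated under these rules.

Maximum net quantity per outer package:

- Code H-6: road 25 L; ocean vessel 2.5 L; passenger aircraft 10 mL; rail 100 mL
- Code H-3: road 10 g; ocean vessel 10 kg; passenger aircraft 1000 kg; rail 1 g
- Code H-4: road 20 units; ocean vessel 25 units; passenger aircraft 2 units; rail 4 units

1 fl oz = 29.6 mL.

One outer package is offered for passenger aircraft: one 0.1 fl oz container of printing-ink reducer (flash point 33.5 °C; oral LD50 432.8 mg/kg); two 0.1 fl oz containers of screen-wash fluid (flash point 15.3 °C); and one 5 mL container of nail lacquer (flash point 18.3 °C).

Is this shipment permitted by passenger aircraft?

Flash point 33.5 °C meets the Code H-6 criterion (Flammable Liquid), so the printing-ink reducer is Code H-6.
The screen-wash fluid has flash point 15.3 °C, which is ≤ 45 °C, so it is Code H-6 (Flammable Liquid).
Flash point 18.3 °C meets the Code H-6 criterion (Flammable Liquid), so the nail lacquer is Code H-6.
Total Code H-6: (one 0.1 fl oz container = 2.96 mL) + (two 0.1 fl oz containers = 5.92 mL) + 5 mL = 13.88 mL.
13.88 mL > 10 mL (passenger aircraft limit, Code H-6) — over the limit.

No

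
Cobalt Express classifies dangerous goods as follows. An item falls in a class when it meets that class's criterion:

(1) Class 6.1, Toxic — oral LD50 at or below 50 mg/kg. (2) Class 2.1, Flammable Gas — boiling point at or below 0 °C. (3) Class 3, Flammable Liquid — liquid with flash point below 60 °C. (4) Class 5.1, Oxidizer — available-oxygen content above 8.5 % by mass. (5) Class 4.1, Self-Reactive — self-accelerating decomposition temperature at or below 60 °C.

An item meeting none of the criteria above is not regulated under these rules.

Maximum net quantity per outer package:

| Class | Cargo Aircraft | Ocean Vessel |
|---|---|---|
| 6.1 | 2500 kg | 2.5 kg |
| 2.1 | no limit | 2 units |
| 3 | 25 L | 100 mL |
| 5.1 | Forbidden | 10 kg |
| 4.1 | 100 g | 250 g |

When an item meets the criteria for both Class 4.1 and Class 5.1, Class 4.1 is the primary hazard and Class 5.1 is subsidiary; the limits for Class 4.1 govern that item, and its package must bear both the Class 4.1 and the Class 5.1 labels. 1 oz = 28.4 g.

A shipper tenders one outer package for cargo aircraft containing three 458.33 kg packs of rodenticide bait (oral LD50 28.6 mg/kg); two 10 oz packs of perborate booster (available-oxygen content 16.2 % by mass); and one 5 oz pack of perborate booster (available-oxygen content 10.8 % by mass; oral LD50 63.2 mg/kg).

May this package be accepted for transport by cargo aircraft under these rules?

Oral LD50 28.6 mg/kg meets the Class 6.1 criterion (Toxic), so the rodenticide bait is Class 6.1.
The perborate booster has available-oxygen content 16.2 % by mass, which is > 8.5 % by mass, so it is Class 5.1 (Oxidizer).
With available-oxygen content 10.8 % by mass (> 8.5 % by mass), the perborate booster falls in Class 5.1.
Total Class 5.1: (two 10 oz packs = 568 g) + (one 5 oz pack = 142 g) = 710 g.
By cargo aircraft, Class 5.1 is Forbidden regardless of quantity.
Class 6.1 quantity: three 458.33 kg packs = 1374.99 kg.
1374.99 kg ≤ 2500 kg (cargo aircraft limit, Class 6.1) — within limit.

No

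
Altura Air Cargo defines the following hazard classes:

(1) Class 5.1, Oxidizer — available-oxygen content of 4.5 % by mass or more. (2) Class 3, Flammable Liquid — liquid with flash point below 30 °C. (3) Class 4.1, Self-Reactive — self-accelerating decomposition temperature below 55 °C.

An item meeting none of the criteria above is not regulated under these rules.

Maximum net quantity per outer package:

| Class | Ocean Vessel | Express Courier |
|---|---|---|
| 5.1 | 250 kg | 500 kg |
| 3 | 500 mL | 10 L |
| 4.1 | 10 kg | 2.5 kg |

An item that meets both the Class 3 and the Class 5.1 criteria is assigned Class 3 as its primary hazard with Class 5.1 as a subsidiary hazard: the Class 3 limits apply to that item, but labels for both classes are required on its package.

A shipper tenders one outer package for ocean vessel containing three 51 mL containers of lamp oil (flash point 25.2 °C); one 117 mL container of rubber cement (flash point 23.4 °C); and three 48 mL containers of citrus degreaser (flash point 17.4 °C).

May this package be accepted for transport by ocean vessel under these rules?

The lamp oil has flash point 25.2 °C, which is < 30 °C, so it is Class 3 (Flammable Liquid).
With flash point 23.4 °C (< 30 °C), the rubber cement falls in Class 3.
Flash point 17.4 °C meets the Class 3 criterion (Flammable Liquid), so the citrus degreaser is Class 3.
Total Class 3: (three 51 mL containers = 153 mL) + 117 mL + (three 48 mL containers = 144 mL) = 414 mL.
414 mL ≤ 500 mL (ocean vessel limit, Class 3) — within limit.

Yes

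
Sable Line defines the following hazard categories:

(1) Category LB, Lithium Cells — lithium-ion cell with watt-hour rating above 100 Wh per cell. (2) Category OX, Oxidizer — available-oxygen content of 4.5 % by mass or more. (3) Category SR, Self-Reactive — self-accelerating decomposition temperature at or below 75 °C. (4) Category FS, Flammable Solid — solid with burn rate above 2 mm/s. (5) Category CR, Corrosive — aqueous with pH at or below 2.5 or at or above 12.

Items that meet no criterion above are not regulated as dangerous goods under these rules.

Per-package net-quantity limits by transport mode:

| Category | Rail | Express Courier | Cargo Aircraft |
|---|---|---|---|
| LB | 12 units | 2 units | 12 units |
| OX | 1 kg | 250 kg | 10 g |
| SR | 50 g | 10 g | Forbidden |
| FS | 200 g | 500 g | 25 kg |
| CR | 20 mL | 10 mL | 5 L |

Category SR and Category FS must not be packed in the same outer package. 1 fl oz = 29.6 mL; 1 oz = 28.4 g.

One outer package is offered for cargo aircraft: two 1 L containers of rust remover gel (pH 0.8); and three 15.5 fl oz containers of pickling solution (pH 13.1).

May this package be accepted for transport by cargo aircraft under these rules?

The rust remover gel has pH 0.8, which is ≤ 2.5, so it is Category CR (Corrosive).
Pickling solution: pH 13.1 ≥ 12 → Category CR (Corrosive).
Category CR net quantity: (two 1 L containers = 2 L) + (three 15.5 fl oz containers = 1376.4 mL) = 3376.4 mL.
3376.4 mL is within the cargo aircraft limit of 5 L for Category CR.

Yes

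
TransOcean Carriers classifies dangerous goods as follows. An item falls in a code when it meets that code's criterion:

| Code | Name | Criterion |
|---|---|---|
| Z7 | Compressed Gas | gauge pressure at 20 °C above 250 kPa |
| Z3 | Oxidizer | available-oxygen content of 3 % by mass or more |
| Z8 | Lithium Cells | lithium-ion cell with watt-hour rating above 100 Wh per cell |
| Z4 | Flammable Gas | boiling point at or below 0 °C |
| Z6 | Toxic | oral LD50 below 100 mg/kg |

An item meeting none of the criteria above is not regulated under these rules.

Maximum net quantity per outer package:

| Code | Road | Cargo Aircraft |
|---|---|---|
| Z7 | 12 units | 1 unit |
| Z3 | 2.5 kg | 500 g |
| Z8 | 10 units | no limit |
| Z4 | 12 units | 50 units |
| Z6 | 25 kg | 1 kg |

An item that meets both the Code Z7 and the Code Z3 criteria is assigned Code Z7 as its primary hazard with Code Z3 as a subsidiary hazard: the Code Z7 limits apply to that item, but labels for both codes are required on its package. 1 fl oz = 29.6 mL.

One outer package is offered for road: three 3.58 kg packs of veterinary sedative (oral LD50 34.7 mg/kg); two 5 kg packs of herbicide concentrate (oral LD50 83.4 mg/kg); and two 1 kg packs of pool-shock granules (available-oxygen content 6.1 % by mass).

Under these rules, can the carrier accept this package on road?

Oral LD50 34.7 mg/kg meets the Code Z6 criterion (Toxic), so the veterinary sedative is Code Z6.
Oral LD50 83.4 mg/kg meets the Code Z6 criterion (Toxic), so the herbicide concentrate is Code Z6.
The pool-shock granules have available-oxygen content 6.1 % by mass, which is ≥ 3 % by mass, so they are Code Z3 (Oxidizer).
Code Z3 quantity: two 1 kg packs = 2 kg.
2 kg ≤ 2.5 kg (road limit, Code Z3) — within limit.
Code Z6 net quantity: (three 3.58 kg packs = 10.74 kg) + (two 5 kg packs = 10 kg) = 20.74 kg.
20.74 kg ≤ 25 kg (road limit, Code Z6) — within limit.
Every hazard code is within its road limit and no segregation rule is violated.

Yes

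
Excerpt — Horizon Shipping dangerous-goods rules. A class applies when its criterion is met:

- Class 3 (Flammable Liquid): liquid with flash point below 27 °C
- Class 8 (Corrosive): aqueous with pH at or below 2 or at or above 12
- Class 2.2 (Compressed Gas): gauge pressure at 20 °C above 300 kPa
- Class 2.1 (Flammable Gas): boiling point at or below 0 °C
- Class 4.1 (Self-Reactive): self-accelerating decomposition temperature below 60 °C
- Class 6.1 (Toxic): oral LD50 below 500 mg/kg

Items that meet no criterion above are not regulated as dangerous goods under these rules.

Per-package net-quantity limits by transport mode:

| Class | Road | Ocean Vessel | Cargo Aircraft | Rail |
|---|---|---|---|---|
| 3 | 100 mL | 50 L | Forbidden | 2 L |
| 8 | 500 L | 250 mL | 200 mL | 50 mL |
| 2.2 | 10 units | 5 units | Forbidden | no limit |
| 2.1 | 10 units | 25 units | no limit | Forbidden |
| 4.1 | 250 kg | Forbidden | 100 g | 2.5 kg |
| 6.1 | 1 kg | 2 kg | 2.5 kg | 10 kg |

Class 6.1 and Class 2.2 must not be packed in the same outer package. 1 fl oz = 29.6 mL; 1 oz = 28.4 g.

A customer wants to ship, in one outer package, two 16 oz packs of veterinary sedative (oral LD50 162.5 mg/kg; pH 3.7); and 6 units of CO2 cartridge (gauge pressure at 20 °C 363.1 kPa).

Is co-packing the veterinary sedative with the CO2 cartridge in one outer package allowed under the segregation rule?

No

The veterinary sedative has oral LD50 162.5 mg/kg, which is < 500 mg/kg, so it is Class 6.1 (Toxic).
The CO2 cartridge has gauge pressure at 20 °C 363.1 kPa, which is > 300 kPa, so it is Class 2.2 (Compressed Gas).
Class 6.1 and Class 2.2 may not share an outer package.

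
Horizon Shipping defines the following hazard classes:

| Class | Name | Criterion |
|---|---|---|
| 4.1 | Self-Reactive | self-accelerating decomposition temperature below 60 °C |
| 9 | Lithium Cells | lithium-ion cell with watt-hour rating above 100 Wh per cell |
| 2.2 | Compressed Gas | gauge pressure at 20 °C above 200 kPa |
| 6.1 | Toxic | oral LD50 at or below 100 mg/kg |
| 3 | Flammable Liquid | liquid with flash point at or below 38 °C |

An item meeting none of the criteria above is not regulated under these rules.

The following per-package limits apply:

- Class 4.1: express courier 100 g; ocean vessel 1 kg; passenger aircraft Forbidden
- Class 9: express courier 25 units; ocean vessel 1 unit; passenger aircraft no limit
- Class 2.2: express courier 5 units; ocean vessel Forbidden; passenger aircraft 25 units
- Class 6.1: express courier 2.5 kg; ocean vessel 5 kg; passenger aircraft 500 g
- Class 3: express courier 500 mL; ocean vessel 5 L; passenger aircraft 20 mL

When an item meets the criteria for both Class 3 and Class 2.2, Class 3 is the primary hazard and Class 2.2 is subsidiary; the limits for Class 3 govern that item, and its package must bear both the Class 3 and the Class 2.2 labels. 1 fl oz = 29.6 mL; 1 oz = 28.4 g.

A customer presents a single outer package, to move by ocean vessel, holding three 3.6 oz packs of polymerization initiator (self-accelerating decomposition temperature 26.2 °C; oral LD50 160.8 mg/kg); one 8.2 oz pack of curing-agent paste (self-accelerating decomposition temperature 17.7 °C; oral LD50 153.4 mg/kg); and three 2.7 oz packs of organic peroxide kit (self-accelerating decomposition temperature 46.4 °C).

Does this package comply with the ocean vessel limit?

Yes

With self-accelerating decomposition temperature 26.2 °C (< 60 °C), the polymerization initiator falls in Class 4.1.
The curing-agent paste has self-accelerating decomposition temperature 17.7 °C, which is < 60 °C, so it is Class 4.1 (Self-Reactive).
Organic peroxide kit: self-accelerating decomposition temperature 46.4 °C < 60 °C → Class 4.1 (Self-Reactive).
Class 4.1 net quantity: (three 3.6 oz packs = 306.72 g) + (one 8.2 oz pack = 232.88 g) + (three 2.7 oz packs = 230.04 g) = 769.64 g.
769.64 g ≤ 1 kg (ocean vessel limit, Class 4.1) — within limit.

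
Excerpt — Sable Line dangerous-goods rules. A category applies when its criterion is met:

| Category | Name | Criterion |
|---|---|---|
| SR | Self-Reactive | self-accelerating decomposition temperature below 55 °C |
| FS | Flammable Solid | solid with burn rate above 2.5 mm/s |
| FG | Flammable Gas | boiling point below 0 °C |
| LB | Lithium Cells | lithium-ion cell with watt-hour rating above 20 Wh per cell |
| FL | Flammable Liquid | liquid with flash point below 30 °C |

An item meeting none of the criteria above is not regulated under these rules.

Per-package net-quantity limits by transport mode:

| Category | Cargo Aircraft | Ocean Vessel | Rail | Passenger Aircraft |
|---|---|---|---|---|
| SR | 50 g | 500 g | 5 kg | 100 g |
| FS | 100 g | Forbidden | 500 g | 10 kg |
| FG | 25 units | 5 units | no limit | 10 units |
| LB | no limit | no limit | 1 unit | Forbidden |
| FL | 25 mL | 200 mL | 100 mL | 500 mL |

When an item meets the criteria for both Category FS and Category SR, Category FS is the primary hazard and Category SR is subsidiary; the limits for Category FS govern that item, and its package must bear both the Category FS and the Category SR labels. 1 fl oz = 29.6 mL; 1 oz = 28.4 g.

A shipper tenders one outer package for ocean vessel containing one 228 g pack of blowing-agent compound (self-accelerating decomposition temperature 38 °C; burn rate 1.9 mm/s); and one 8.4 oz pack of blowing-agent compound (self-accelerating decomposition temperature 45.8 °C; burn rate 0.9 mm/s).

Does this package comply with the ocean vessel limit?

The blowing-agent compound has self-accelerating decomposition temperature 38 °C, which is < 55 °C, so it is Category SR (Self-Reactive).
Self-accelerating decomposition temperature 45.8 °C meets the Category SR criterion (Self-Reactive), so the blowing-agent compound is Category SR.
Category SR net quantity: 228 g + (one 8.4 oz pack = 238.56 g) = 466.56 g.
466.56 g ≤ 500 g (ocean vessel limit, Category SR) — within limit.

Yes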